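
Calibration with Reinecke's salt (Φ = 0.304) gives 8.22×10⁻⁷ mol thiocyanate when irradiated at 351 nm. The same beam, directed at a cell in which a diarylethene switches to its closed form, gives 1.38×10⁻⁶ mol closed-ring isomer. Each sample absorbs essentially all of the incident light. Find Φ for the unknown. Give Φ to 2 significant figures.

Photons absorbed by the actinometer: 8.22×10⁻⁷ / 0.304 = 2.704×10⁻⁶ mol.
Φ(unknown) = 1.38×10⁻⁶ / 2.704×10⁻⁶ = 0.51.

Φ = 0.51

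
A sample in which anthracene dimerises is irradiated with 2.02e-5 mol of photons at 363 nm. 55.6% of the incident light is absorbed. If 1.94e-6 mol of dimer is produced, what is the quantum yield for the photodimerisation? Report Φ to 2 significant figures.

Φ = 0.17

Photons absorbed: 0.556 × 2.02e-5 = 1.123e-5 mol.
Φ = 1.94e-6 mol / 1.123e-5 mol photons = 0.17.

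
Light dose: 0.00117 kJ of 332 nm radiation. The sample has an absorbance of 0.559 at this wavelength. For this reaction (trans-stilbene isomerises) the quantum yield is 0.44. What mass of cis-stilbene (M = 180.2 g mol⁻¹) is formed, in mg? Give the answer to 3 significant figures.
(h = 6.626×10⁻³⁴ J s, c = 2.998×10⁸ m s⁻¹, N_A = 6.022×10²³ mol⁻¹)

Photon energy at 332 nm: hc/λ = (6.626×10⁻³⁴)(2.998×10⁸)/(332×10⁻⁹) = 5.983×10⁻¹⁹ J.
Incident energy: 0.00117 kJ = 1.17 J.
Photons incident: 1.17 / 5.983×10⁻¹⁹ = 1.956×10¹⁸, i.e. 1.956×10¹⁸/6.022×10²³ = 3.248×10⁻⁶ mol.
Fraction absorbed: 1 − 10^(−0.559) = 0.7239.
Photons absorbed: 0.7239 × 3.248×10⁻⁶ = 2.351×10⁻⁶ mol.
Product: Φ × n_abs = 0.44 × 2.351×10⁻⁶ = 1.034×10⁻⁶ mol.
Mass: 1.034×10⁻⁶ × 180.2 = 1.863×10⁻⁴ g = 0.186 mg.

0.186 mg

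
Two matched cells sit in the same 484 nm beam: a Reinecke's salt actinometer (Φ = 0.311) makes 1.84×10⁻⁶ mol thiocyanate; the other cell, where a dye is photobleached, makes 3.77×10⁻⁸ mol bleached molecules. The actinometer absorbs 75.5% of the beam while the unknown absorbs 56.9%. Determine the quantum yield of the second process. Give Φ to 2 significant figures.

Photons absorbed by the actinometer: 1.84×10⁻⁶ / 0.311 = 5.916×10⁻⁶ mol.
Incident flux: 5.916×10⁻⁶ / 0.755 = 7.836×10⁻⁶ einstein.
Absorbed by unknown: 0.569 × 7.836×10⁻⁶ = 4.459×10⁻⁶ mol.
Φ(unknown) = 3.77×10⁻⁸ / 4.459×10⁻⁶ = 0.0085.

Φ = 0.0085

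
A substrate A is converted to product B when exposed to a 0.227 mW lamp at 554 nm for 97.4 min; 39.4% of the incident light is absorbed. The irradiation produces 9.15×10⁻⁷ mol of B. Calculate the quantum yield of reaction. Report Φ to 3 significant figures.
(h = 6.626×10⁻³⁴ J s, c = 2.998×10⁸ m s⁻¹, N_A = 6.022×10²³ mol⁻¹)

Photon energy at 554 nm: hc/λ = (6.626×10⁻³⁴)(2.998×10⁸)/(554×10⁻⁹) = 3.586×10⁻¹⁹ J.
Energy delivered: (0.227 mW)(5844 s) = 1.327 J.
Photons incident: 1.327 / 3.586×10⁻¹⁹ = 3.701×10¹⁸, i.e. 3.701×10¹⁸/6.022×10²³ = 6.146×10⁻⁶ mol.
Photons absorbed: 0.394 × 6.146×10⁻⁶ = 2.422×10⁻⁶ mol.
Φ = 9.15×10⁻⁷ mol / 2.422×10⁻⁶ mol photons = 0.378.

Φ = 0.378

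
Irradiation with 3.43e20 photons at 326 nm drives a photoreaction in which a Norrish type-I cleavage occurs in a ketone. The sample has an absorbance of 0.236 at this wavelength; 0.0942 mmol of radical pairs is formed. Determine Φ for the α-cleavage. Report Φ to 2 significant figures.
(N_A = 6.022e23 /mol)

Product: 0.0942 mmol = 9.42e-5 mol.
Moles of photons: 3.43e20 / 6.022e23 = 5.696e-4 mol.
Fraction absorbed: 1 − 10^(−0.236) = 0.4192.
Photons absorbed: 0.4192 × 5.696e-4 = 2.388e-4 mol.
Φ = 9.42e-5 mol / 2.388e-4 mol photons = 0.39.

Φ = 0.39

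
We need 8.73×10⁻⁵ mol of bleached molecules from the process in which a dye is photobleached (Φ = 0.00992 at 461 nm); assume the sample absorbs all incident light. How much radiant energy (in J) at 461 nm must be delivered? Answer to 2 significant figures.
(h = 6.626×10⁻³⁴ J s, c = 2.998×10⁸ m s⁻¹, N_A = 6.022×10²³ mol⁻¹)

Photons that must be absorbed: 8.73×10⁻⁵ / 0.00992 = 0.008800 mol.
Photon energy: hc/λ = 4.309×10⁻¹⁹ J; per mole, 2.595×10⁵ J mol⁻¹.
Energy required: 0.008800 × 2.595×10⁵ = 2300 J.

2300 J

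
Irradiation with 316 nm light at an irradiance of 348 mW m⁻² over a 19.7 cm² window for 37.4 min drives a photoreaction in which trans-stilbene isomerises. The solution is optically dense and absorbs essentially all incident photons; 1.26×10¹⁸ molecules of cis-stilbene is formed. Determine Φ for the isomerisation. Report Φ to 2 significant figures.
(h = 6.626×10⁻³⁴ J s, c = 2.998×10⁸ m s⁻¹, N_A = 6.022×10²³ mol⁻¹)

Φ = 0.51

Product: 1.26×10¹⁸ / 6.022×10²³ = 2.092×10⁻⁶ mol.
Photon energy at 316 nm: hc/λ = (6.626×10⁻³⁴)(2.998×10⁸)/(316×10⁻⁹) = 6.286×10⁻¹⁹ J.
Energy delivered: (348 mW m⁻²)(19.7×10⁻⁴ m²)(2244 s) = 1.538 J.
Photons incident: 1.538 / 6.286×10⁻¹⁹ = 2.447×10¹⁸, i.e. 2.447×10¹⁸/6.022×10²³ = 4.063×10⁻⁶ mol.
Φ = 2.092×10⁻⁶ mol / 4.063×10⁻⁶ mol photons = 0.51.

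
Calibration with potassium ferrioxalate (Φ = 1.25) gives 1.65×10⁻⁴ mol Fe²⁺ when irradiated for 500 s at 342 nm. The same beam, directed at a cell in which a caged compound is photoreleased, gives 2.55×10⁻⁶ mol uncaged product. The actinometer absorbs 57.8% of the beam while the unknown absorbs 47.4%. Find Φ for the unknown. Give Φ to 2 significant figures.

Φ = 0.024

Photons absorbed by the actinometer: 1.65×10⁻⁴ / 1.25 = 1.320×10⁻⁴ mol.
Incident flux: 1.320×10⁻⁴ / 0.578 = 2.284×10⁻⁴ einstein.
Absorbed by unknown: 0.474 × 2.284×10⁻⁴ = 1.083×10⁻⁴ mol.
Φ(unknown) = 2.55×10⁻⁶ / 1.083×10⁻⁴ = 0.024.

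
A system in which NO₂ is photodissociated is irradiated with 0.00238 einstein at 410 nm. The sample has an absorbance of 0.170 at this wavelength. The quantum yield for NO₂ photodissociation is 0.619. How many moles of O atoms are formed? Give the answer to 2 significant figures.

Fraction absorbed: 1 − 10^(−0.170) = 0.3239.
Photons absorbed: 0.3239 × 0.00238 = 7.709e-4 mol.
Product: Φ × n_abs = 0.619 × 7.709e-4 = 4.772e-4 mol.

4.8e-4 mol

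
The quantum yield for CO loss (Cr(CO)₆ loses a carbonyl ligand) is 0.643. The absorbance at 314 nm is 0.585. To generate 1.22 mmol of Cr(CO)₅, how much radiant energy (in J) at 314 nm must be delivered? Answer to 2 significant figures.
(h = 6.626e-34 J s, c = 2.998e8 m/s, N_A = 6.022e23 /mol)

Product: 1.22 mmol = 0.00122 mol.
Photons that must be absorbed: 0.00122 / 0.643 = 0.001897 mol.
Fraction absorbed: 1 − 10^(−0.585) = 0.7400.
Incident photons needed: 0.001897 / 0.7400 = 0.002564 mol.
Photon energy: hc/λ = 6.326e-19 J; per mole, 3.810e5 J mol⁻¹.
Energy required: 0.002564 × 3.810e5 = 980 J.

980 J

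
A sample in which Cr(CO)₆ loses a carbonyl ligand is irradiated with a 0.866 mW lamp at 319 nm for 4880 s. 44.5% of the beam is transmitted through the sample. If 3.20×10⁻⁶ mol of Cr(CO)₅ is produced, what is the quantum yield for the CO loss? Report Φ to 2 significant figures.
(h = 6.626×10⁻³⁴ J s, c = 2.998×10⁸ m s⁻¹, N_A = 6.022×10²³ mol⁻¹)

Photon energy at 319 nm: hc/λ = (6.626×10⁻³⁴)(2.998×10⁸)/(319×10⁻⁹) = 6.227×10⁻¹⁹ J.
Energy delivered: (0.866 mW)(4880 s) = 4.226 J.
Photons incident: 4.226 / 6.227×10⁻¹⁹ = 6.787×10¹⁸, i.e. 6.787×10¹⁸/6.022×10²³ = 1.127×10⁻⁵ mol.
Fraction absorbed: 1 − 44.5/100 = 0.5550.
Photons absorbed: 0.5550 × 1.127×10⁻⁵ = 6.255×10⁻⁶ mol.
Φ = 3.20×10⁻⁶ mol / 6.255×10⁻⁶ mol photons = 0.51.

Φ = 0.51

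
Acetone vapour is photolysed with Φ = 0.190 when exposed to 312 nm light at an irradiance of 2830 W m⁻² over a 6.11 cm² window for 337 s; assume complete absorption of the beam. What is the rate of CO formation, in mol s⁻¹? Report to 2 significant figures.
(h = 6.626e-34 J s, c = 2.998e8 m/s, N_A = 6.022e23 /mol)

Photon energy at 312 nm: hc/λ = (6.626e-34)(2.998e8)/(312e-9) = 6.367e-19 J.
Energy delivered: (2830 W m⁻²)(6.11e-4 m²)(337 s) = 582.7 J.
Photons incident: 582.7 / 6.367e-19 = 9.152e20, i.e. 9.152e20/6.022e23 = 0.001520 mol.
Product formed: 0.190 × 0.001520 = 2.888e-4 mol.
Rate: 2.888e-4 / 337 s = 8.6e-7 mol s⁻¹.

8.6e-7 mol s⁻¹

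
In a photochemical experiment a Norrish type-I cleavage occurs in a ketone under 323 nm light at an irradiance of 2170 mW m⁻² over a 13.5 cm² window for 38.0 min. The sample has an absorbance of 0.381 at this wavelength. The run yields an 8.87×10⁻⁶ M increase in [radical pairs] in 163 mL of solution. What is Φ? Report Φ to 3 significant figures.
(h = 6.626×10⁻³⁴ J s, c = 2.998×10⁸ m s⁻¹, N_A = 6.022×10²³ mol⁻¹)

Product: (8.87×10⁻⁶ M)(0.163 L) = 1.446×10⁻⁶ mol.
Photon energy at 323 nm: hc/λ = (6.626×10⁻³⁴)(2.998×10⁸)/(323×10⁻⁹) = 6.150×10⁻¹⁹ J.
Energy delivered: (2170 mW m⁻²)(13.5×10⁻⁴ m²)(2280 s) = 6.679 J.
Photons incident: 6.679 / 6.150×10⁻¹⁹ = 1.086×10¹⁹, i.e. 1.086×10¹⁹/6.022×10²³ = 1.803×10⁻⁵ mol.
Fraction absorbed: 1 − 10^(−0.381) = 0.5841.
Photons absorbed: 0.5841 × 1.803×10⁻⁵ = 1.053×10⁻⁵ mol.
Φ = 1.446×10⁻⁶ mol / 1.053×10⁻⁵ mol photons = 0.137.

Φ = 0.137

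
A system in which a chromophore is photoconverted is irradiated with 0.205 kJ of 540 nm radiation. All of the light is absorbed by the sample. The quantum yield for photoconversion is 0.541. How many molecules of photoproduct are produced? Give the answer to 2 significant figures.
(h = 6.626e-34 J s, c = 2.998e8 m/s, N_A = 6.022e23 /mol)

Photon energy at 540 nm: hc/λ = (6.626e-34)(2.998e8)/(540e-9) = 3.679e-19 J.
Incident energy: 0.205 kJ = 205 J.
Photons incident: 205 / 3.679e-19 = 5.572e20, i.e. 5.572e20/6.022e23 = 9.253e-4 mol.
Product: Φ × n_abs = 0.541 × 9.253e-4 = 5.006e-4 mol.
As a count: 5.006e-4 × 6.022e23 = 3.0e20.

3.0e20 molecules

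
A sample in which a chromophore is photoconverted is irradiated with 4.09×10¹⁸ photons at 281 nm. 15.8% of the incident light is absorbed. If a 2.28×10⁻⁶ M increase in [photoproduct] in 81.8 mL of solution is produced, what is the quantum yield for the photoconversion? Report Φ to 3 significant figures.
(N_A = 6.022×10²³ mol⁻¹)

Φ = 0.174

Product: (2.28×10⁻⁶ M)(0.0818 L) = 1.865×10⁻⁷ mol.
Moles of photons: 4.09×10¹⁸ / 6.022×10²³ = 6.792×10⁻⁶ mol.
Photons absorbed: 0.158 × 6.792×10⁻⁶ = 1.073×10⁻⁶ mol.
Φ = 1.865×10⁻⁷ mol / 1.073×10⁻⁶ mol photons = 0.174.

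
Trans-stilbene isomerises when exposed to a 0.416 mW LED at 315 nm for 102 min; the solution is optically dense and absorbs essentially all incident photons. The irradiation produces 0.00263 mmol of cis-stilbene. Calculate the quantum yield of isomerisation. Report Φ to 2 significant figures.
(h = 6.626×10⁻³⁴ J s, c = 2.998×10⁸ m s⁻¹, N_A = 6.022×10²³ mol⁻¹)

Product: 0.00263 mmol = 2.63×10⁻⁶ mol.
Photon energy at 315 nm: hc/λ = (6.626×10⁻³⁴)(2.998×10⁸)/(315×10⁻⁹) = 6.306×10⁻¹⁹ J.
Energy delivered: (0.416 mW)(6120 s) = 2.546 J.
Photons incident: 2.546 / 6.306×10⁻¹⁹ = 4.037×10¹⁸, i.e. 4.037×10¹⁸/6.022×10²³ = 6.704×10⁻⁶ mol.
Φ = 2.63×10⁻⁶ mol / 6.704×10⁻⁶ mol photons = 0.39.

Φ = 0.39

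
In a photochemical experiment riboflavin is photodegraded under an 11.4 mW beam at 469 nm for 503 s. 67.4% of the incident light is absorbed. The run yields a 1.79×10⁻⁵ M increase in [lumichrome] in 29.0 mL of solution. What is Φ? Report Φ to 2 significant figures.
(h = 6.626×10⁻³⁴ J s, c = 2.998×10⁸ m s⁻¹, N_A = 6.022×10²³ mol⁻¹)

Product: (1.79×10⁻⁵ M)(0.029 L) = 5.191×10⁻⁷ mol.
Photon energy at 469 nm: hc/λ = (6.626×10⁻³⁴)(2.998×10⁸)/(469×10⁻⁹) = 4.236×10⁻¹⁹ J.
Energy delivered: (11.4 mW)(503 s) = 5.734 J.
Photons incident: 5.734 / 4.236×10⁻¹⁹ = 1.354×10¹⁹, i.e. 1.354×10¹⁹/6.022×10²³ = 2.248×10⁻⁵ mol.
Photons absorbed: 0.674 × 2.248×10⁻⁵ = 1.515×10⁻⁵ mol.
Φ = 5.191×10⁻⁷ mol / 1.515×10⁻⁵ mol photons = 0.034.

Φ = 0.034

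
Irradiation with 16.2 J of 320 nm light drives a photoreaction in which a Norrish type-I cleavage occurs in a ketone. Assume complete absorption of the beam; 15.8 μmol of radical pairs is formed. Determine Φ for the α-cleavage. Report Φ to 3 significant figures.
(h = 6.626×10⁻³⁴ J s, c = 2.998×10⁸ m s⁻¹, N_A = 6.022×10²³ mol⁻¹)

Φ = 0.365

Product: 15.8 μmol = 1.58×10⁻⁵ mol.
Photon energy at 320 nm: hc/λ = (6.626×10⁻³⁴)(2.998×10⁸)/(320×10⁻⁹) = 6.208×10⁻¹⁹ J.
Photons incident: 16.2 / 6.208×10⁻¹⁹ = 2.610×10¹⁹, i.e. 2.610×10¹⁹/6.022×10²³ = 4.334×10⁻⁵ mol.
Φ = 1.58×10⁻⁵ mol / 4.334×10⁻⁵ mol photons = 0.365.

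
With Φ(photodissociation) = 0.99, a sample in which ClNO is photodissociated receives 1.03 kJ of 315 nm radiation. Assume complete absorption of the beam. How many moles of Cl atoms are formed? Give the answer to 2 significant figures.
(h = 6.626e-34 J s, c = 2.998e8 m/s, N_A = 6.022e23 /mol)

0.0027 mol

Photon energy at 315 nm: hc/λ = (6.626e-34)(2.998e8)/(315e-9) = 6.306e-19 J.
Incident energy: 1.03 kJ = 1030 J.
Photons incident: 1030 / 6.306e-19 = 1.633e21, i.e. 1.633e21/6.022e23 = 0.002712 mol.
Product: Φ × n_abs = 0.99 × 0.002712 = 0.002685 mol.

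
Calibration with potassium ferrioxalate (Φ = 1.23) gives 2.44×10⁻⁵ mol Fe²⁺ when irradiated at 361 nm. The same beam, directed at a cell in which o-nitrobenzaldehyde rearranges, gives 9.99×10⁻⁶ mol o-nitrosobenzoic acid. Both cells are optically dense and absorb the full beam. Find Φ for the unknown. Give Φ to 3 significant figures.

Φ = 0.504

Photons absorbed by the actinometer: 2.44×10⁻⁵ / 1.23 = 1.984×10⁻⁵ mol.
Φ(unknown) = 9.99×10⁻⁶ / 1.984×10⁻⁵ = 0.504.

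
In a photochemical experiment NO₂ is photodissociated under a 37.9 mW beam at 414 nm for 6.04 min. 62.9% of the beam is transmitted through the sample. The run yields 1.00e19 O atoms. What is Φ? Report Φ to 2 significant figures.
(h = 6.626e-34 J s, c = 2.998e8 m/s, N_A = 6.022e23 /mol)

Product: 1.00e19 / 6.022e23 = 1.661e-5 mol.
Photon energy at 414 nm: hc/λ = (6.626e-34)(2.998e8)/(414e-9) = 4.798e-19 J.
Energy delivered: (37.9 mW)(362.4 s) = 13.73 J.
Photons incident: 13.73 / 4.798e-19 = 2.862e19, i.e. 2.862e19/6.022e23 = 4.753e-5 mol.
Fraction absorbed: 1 − 62.9/100 = 0.3710.
Photons absorbed: 0.3710 × 4.753e-5 = 1.763e-5 mol.
Φ = 1.661e-5 mol / 1.763e-5 mol photons = 0.94.

Φ = 0.94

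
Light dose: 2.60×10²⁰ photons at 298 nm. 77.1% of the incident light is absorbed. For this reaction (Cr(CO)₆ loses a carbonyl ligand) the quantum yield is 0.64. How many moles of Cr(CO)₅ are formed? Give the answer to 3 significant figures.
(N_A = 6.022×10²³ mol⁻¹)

2.13×10⁻⁴ mol

Moles of photons: 2.60×10²⁰ / 6.022×10²³ = 4.318×10⁻⁴ mol.
Photons absorbed: 0.771 × 4.318×10⁻⁴ = 3.329×10⁻⁴ mol.
Product: Φ × n_abs = 0.64 × 3.329×10⁻⁴ = 2.131×10⁻⁴ mol.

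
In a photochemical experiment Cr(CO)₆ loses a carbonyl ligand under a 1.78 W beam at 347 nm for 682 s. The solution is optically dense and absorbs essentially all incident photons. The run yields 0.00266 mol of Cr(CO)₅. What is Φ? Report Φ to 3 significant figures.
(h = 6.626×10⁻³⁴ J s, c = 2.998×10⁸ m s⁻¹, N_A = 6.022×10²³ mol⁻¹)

Φ = 0.755

Photon energy at 347 nm: hc/λ = (6.626×10⁻³⁴)(2.998×10⁸)/(347×10⁻⁹) = 5.725×10⁻¹⁹ J.
Energy delivered: (1.78 W)(682 s) = 1214 J.
Photons incident: 1214 / 5.725×10⁻¹⁹ = 2.121×10²¹, i.e. 2.121×10²¹/6.022×10²³ = 0.003522 mol.
Φ = 0.00266 mol / 0.003522 mol photons = 0.755.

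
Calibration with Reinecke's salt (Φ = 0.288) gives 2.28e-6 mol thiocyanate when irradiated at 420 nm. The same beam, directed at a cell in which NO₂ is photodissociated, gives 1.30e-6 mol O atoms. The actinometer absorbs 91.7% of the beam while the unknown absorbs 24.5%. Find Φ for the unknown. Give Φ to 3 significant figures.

Φ = 0.615

Photons absorbed by the actinometer: 2.28e-6 / 0.288 = 7.917e-6 mol.
Incident flux: 7.917e-6 / 0.917 = 8.634e-6 einstein.
Absorbed by unknown: 0.245 × 8.634e-6 = 2.115e-6 mol.
Φ(unknown) = 1.30e-6 / 2.115e-6 = 0.615.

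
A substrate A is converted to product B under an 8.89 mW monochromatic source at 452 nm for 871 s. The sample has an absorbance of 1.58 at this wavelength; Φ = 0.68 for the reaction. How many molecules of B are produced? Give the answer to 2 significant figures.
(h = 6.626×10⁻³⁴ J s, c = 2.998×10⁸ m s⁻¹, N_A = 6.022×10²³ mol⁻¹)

1.2×10¹⁹ molecules

Photon energy at 452 nm: hc/λ = (6.626×10⁻³⁴)(2.998×10⁸)/(452×10⁻⁹) = 4.395×10⁻¹⁹ J.
Energy delivered: (8.89 mW)(871 s) = 7.743 J.
Photons incident: 7.743 / 4.395×10⁻¹⁹ = 1.762×10¹⁹, i.e. 1.762×10¹⁹/6.022×10²³ = 2.926×10⁻⁵ mol.
Fraction absorbed: 1 − 10^(−1.58) = 0.9737.
Photons absorbed: 0.9737 × 2.926×10⁻⁵ = 2.849×10⁻⁵ mol.
Product: Φ × n_abs = 0.68 × 2.849×10⁻⁵ = 1.937×10⁻⁵ mol.
As a count: 1.937×10⁻⁵ × 6.022×10²³ = 1.2×10¹⁹.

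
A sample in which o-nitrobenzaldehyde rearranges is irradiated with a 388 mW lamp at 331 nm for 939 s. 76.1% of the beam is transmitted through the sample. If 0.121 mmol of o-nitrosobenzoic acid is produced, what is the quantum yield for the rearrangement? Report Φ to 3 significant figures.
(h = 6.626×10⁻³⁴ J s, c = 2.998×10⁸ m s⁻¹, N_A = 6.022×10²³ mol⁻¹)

Product: 0.121 mmol = 1.21×10⁻⁴ mol.
Photon energy at 331 nm: hc/λ = (6.626×10⁻³⁴)(2.998×10⁸)/(331×10⁻⁹) = 6.001×10⁻¹⁹ J.
Energy delivered: (388 mW)(939 s) = 364.3 J.
Photons incident: 364.3 / 6.001×10⁻¹⁹ = 6.071×10²⁰, i.e. 6.071×10²⁰/6.022×10²³ = 0.001008 mol.
Fraction absorbed: 1 − 76.1/100 = 0.2390.
Photons absorbed: 0.2390 × 0.001008 = 2.409×10⁻⁴ mol.
Φ = 1.21×10⁻⁴ mol / 2.409×10⁻⁴ mol photons = 0.502.

Φ = 0.502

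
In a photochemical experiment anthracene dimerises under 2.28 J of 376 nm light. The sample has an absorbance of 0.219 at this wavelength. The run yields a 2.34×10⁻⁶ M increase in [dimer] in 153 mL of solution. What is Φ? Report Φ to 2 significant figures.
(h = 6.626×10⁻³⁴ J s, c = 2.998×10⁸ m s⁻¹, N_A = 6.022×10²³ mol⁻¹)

Product: (2.34×10⁻⁶ M)(0.153 L) = 3.580×10⁻⁷ mol.
Photon energy at 376 nm: hc/λ = (6.626×10⁻³⁴)(2.998×10⁸)/(376×10⁻⁹) = 5.283×10⁻¹⁹ J.
Photons incident: 2.28 / 5.283×10⁻¹⁹ = 4.316×10¹⁸, i.e. 4.316×10¹⁸/6.022×10²³ = 7.167×10⁻⁶ mol.
Fraction absorbed: 1 − 10^(−0.219) = 0.3961.
Photons absorbed: 0.3961 × 7.167×10⁻⁶ = 2.839×10⁻⁶ mol.
Φ = 3.580×10⁻⁷ mol / 2.839×10⁻⁶ mol photons = 0.13.

Φ = 0.13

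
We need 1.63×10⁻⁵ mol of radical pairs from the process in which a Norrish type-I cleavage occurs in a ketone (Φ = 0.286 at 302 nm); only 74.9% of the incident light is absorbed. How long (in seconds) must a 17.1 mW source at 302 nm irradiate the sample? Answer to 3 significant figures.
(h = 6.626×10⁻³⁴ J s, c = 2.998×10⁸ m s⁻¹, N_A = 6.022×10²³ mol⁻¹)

Photons that must be absorbed: 1.63×10⁻⁵ / 0.286 = 5.699×10⁻⁵ mol.
Incident photons needed: 5.699×10⁻⁵ / 0.749 = 7.609×10⁻⁵ mol.
Photon energy: hc/λ = 6.578×10⁻¹⁹ J; per mole, 3.961×10⁵ J mol⁻¹.
Energy required: 7.609×10⁻⁵ × 3.961×10⁵ = 30.14 J.
Time: 30.14 J / 0.0171 W = 1760 s.

t ≈ 1760 s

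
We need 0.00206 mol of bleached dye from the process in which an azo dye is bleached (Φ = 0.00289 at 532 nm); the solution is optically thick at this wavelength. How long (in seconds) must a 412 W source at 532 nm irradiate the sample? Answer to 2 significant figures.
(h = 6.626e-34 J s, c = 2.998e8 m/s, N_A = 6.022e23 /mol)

Photons that must be absorbed: 0.00206 / 0.00289 = 0.7128 mol.
Photon energy: hc/λ = 3.734e-19 J; per mole, 2.249e5 J mol⁻¹.
Energy required: 0.7128 × 2.249e5 = 1.603e5 J.
Time: 1.603e5 J / 412 W = 390 s.

t ≈ 390 s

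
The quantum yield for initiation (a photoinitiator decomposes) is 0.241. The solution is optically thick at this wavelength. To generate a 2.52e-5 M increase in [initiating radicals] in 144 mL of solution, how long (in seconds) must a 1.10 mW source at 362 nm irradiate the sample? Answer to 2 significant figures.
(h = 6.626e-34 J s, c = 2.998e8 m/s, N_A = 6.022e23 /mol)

Product: (2.52e-5 M)(0.144 L) = 3.629e-6 mol.
Photons that must be absorbed: 3.629e-6 / 0.241 = 1.506e-5 mol.
Photon energy: hc/λ = 5.487e-19 J; per mole, 3.304e5 J mol⁻¹.
Energy required: 1.506e-5 × 3.304e5 = 4.976 J.
Time: 4.976 J / 0.0011 W = 4500 s.

t ≈ 4500 s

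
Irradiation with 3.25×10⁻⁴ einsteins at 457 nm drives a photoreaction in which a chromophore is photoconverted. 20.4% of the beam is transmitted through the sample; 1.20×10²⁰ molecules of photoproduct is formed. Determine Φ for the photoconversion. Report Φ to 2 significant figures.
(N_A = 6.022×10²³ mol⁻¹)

Product: 1.20×10²⁰ / 6.022×10²³ = 1.993×10⁻⁴ mol.
Fraction absorbed: 1 − 20.4/100 = 0.7960.
Photons absorbed: 0.7960 × 3.25×10⁻⁴ = 2.587×10⁻⁴ mol.
Φ = 1.993×10⁻⁴ mol / 2.587×10⁻⁴ mol photons = 0.77.

Φ = 0.77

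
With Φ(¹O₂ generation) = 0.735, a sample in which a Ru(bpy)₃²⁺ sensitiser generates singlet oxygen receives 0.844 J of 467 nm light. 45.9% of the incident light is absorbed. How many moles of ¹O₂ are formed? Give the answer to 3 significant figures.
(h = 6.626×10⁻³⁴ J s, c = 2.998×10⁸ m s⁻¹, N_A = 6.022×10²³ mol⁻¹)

Photon energy at 467 nm: hc/λ = (6.626×10⁻³⁴)(2.998×10⁸)/(467×10⁻⁹) = 4.254×10⁻¹⁹ J.
Photons incident: 0.844 / 4.254×10⁻¹⁹ = 1.984×10¹⁸, i.e. 1.984×10¹⁸/6.022×10²³ = 3.295×10⁻⁶ mol.
Photons absorbed: 0.459 × 3.295×10⁻⁶ = 1.512×10⁻⁶ mol.
Product: Φ × n_abs = 0.735 × 1.512×10⁻⁶ = 1.111×10⁻⁶ mol.

1.11×10⁻⁶ mol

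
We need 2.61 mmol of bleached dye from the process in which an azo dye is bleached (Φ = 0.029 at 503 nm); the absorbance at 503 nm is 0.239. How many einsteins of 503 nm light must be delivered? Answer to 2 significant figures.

0.21 einstein

Product: 2.61 mmol = 0.00261 mol.
Photons that must be absorbed: 0.00261 / 0.029 = 0.09000 mol.
Fraction absorbed: 1 − 10^(−0.239) = 0.4232.
Incident photons needed: 0.09000 / 0.4232 = 0.2127 mol.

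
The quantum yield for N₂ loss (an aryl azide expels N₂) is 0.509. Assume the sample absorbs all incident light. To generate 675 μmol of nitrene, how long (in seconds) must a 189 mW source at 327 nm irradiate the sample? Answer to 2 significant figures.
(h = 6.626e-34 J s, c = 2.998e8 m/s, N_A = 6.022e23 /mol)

t ≈ 2600 s

Product: 675 μmol = 6.75e-4 mol.
Photons that must be absorbed: 6.75e-4 / 0.509 = 0.001326 mol.
Photon energy: hc/λ = 6.075e-19 J; per mole, 3.658e5 J mol⁻¹.
Energy required: 0.001326 × 3.658e5 = 485.1 J.
Time: 485.1 J / 0.189 W = 2600 s.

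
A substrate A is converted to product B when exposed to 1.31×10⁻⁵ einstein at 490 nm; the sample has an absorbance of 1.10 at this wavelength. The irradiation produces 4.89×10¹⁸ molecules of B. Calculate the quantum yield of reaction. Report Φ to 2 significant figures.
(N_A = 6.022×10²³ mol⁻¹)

Φ = 0.67

Product: 4.89×10¹⁸ / 6.022×10²³ = 8.120×10⁻⁶ mol.
Fraction absorbed: 1 − 10^(−1.10) = 0.9206.
Photons absorbed: 0.9206 × 1.31×10⁻⁵ = 1.206×10⁻⁵ mol.
Φ = 8.120×10⁻⁶ mol / 1.206×10⁻⁵ mol photons = 0.67.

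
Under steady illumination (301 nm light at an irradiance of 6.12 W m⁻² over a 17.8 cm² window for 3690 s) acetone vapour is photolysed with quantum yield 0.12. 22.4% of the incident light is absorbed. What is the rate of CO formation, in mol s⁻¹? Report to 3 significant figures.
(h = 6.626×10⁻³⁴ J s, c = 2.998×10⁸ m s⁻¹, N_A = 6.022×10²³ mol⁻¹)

7.37×10⁻¹⁰ mol s⁻¹

Photon energy at 301 nm: hc/λ = (6.626×10⁻³⁴)(2.998×10⁸)/(301×10⁻⁹) = 6.600×10⁻¹⁹ J.
Energy delivered: (6.12 W m⁻²)(17.8×10⁻⁴ m²)(3690 s) = 40.20 J.
Photons incident: 40.20 / 6.600×10⁻¹⁹ = 6.091×10¹⁹, i.e. 6.091×10¹⁹/6.022×10²³ = 1.011×10⁻⁴ mol.
Photons absorbed: 0.224 × 1.011×10⁻⁴ = 2.265×10⁻⁵ mol.
Product formed: 0.12 × 2.265×10⁻⁵ = 2.718×10⁻⁶ mol.
Rate: 2.718×10⁻⁶ / 3690 s = 7.37×10⁻¹⁰ mol s⁻¹.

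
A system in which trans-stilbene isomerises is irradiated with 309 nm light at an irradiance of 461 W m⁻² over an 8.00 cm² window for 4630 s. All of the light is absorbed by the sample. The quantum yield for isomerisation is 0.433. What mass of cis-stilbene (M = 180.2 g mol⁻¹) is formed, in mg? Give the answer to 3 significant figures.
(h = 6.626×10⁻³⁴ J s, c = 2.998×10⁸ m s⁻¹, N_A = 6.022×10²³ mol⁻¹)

Photon energy at 309 nm: hc/λ = (6.626×10⁻³⁴)(2.998×10⁸)/(309×10⁻⁹) = 6.429×10⁻¹⁹ J.
Energy delivered: (461 W m⁻²)(8.00×10⁻⁴ m²)(4630 s) = 1708 J.
Photons incident: 1708 / 6.429×10⁻¹⁹ = 2.657×10²¹, i.e. 2.657×10²¹/6.022×10²³ = 0.004412 mol.
Product: Φ × n_abs = 0.433 × 0.004412 = 0.001910 mol.
Mass: 0.001910 × 180.2 = 0.3442 g = 344 mg.

344 mg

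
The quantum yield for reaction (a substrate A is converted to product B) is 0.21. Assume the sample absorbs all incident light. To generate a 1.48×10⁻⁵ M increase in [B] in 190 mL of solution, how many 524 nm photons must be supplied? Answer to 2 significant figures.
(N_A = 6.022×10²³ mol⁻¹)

8.1×10¹⁸ photons

Product: (1.48×10⁻⁵ M)(0.19 L) = 2.812×10⁻⁶ mol.
Photons that must be absorbed: 2.812×10⁻⁶ / 0.21 = 1.339×10⁻⁵ mol.
Photon count: 1.339×10⁻⁵ × 6.022×10²³ = 8.1×10¹⁸.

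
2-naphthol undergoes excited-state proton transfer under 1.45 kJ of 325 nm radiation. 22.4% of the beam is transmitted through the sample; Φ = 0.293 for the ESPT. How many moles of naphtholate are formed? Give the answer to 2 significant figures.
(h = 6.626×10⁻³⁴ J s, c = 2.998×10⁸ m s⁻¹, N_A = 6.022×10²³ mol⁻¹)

9.0×10⁻⁴ mol

Photon energy at 325 nm: hc/λ = (6.626×10⁻³⁴)(2.998×10⁸)/(325×10⁻⁹) = 6.112×10⁻¹⁹ J.
Incident energy: 1.45 kJ = 1450 J.
Photons incident: 1450 / 6.112×10⁻¹⁹ = 2.372×10²¹, i.e. 2.372×10²¹/6.022×10²³ = 0.003939 mol.
Fraction absorbed: 1 − 22.4/100 = 0.7760.
Photons absorbed: 0.7760 × 0.003939 = 0.003057 mol.
Product: Φ × n_abs = 0.293 × 0.003057 = 8.957×10⁻⁴ mol.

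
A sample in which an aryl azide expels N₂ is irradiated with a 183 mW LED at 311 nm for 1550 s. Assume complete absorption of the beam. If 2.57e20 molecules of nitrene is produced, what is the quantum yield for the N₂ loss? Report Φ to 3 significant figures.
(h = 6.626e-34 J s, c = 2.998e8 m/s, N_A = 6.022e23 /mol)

Φ = 0.579

Product: 2.57e20 / 6.022e23 = 4.268e-4 mol.
Photon energy at 311 nm: hc/λ = (6.626e-34)(2.998e8)/(311e-9) = 6.387e-19 J.
Energy delivered: (183 mW)(1550 s) = 283.7 J.
Photons incident: 283.7 / 6.387e-19 = 4.442e20, i.e. 4.442e20/6.022e23 = 7.376e-4 mol.
Φ = 4.268e-4 mol / 7.376e-4 mol photons = 0.579.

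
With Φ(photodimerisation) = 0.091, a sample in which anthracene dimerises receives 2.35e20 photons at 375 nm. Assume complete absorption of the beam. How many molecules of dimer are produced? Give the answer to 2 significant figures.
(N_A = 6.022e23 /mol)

Moles of photons: 2.35e20 / 6.022e23 = 3.902e-4 mol.
Product: Φ × n_abs = 0.091 × 3.902e-4 = 3.551e-5 mol.
As a count: 3.551e-5 × 6.022e23 = 2.1e19.

2.1e19 molecules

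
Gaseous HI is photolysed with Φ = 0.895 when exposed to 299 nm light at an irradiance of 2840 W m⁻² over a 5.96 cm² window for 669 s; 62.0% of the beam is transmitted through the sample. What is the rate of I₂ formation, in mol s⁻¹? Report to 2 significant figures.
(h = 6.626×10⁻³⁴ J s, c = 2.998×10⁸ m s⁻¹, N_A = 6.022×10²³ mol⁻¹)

Photon energy at 299 nm: hc/λ = (6.626×10⁻³⁴)(2.998×10⁸)/(299×10⁻⁹) = 6.644×10⁻¹⁹ J.
Energy delivered: (2840 W m⁻²)(5.96×10⁻⁴ m²)(669 s) = 1132 J.
Photons incident: 1132 / 6.644×10⁻¹⁹ = 1.704×10²¹, i.e. 1.704×10²¹/6.022×10²³ = 0.002830 mol.
Fraction absorbed: 1 − 62.0/100 = 0.3800.
Photons absorbed: 0.3800 × 0.002830 = 0.001075 mol.
Product formed: 0.895 × 0.001075 = 9.621×10⁻⁴ mol.
Rate: 9.621×10⁻⁴ / 669 s = 1.4×10⁻⁶ mol s⁻¹.

1.4×10⁻⁶ mol s⁻¹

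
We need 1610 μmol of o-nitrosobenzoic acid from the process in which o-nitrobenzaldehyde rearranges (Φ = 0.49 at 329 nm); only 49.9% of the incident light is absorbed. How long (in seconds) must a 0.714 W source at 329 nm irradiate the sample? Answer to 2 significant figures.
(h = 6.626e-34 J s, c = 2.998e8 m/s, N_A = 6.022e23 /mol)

t ≈ 3400 s

Product: 1610 μmol = 0.00161 mol.
Photons that must be absorbed: 0.00161 / 0.49 = 0.003286 mol.
Incident photons needed: 0.003286 / 0.499 = 0.006585 mol.
Photon energy: hc/λ = 6.038e-19 J; per mole, 3.636e5 J mol⁻¹.
Energy required: 0.006585 × 3.636e5 = 2394 J.
Time: 2394 J / 0.714 W = 3400 s.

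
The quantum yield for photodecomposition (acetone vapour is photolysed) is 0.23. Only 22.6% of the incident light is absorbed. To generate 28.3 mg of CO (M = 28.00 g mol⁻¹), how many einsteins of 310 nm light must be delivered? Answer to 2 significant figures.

0.019 einstein

Product: 28.3 mg / 28.00 g mol⁻¹ = 0.001011 mol.
Photons that must be absorbed: 0.001011 / 0.23 = 0.004396 mol.
Incident photons needed: 0.004396 / 0.226 = 0.01945 mol.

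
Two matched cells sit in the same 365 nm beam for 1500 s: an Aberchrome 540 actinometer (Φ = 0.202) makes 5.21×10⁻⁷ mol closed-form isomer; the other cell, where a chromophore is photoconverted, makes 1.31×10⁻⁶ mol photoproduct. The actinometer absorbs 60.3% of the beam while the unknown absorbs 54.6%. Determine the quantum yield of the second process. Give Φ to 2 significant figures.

Photons absorbed by the actinometer: 5.21×10⁻⁷ / 0.202 = 2.579×10⁻⁶ mol.
Incident flux: 2.579×10⁻⁶ / 0.603 = 4.277×10⁻⁶ einstein.
Absorbed by unknown: 0.546 × 4.277×10⁻⁶ = 2.335×10⁻⁶ mol.
Φ(unknown) = 1.31×10⁻⁶ / 2.335×10⁻⁶ = 0.56.

Φ = 0.56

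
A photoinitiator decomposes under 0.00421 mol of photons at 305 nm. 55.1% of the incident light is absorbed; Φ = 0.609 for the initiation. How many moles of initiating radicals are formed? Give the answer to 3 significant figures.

Photons absorbed: 0.551 × 0.00421 = 0.002320 mol.
Product: Φ × n_abs = 0.609 × 0.002320 = 0.001413 mol.

0.00141 mol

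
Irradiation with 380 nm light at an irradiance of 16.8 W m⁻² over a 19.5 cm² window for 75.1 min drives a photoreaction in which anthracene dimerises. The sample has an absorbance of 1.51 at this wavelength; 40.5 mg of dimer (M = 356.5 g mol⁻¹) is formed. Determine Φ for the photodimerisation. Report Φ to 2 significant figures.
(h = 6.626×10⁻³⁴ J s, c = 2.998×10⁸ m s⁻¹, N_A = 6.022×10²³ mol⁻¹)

Φ = 0.25

Product: 40.5 mg / 356.5 g mol⁻¹ = 1.136×10⁻⁴ mol.
Photon energy at 380 nm: hc/λ = (6.626×10⁻³⁴)(2.998×10⁸)/(380×10⁻⁹) = 5.228×10⁻¹⁹ J.
Energy delivered: (16.8 W m⁻²)(19.5×10⁻⁴ m²)(4506 s) = 147.6 J.
Photons incident: 147.6 / 5.228×10⁻¹⁹ = 2.823×10²⁰, i.e. 2.823×10²⁰/6.022×10²³ = 4.688×10⁻⁴ mol.
Fraction absorbed: 1 − 10^(−1.51) = 0.9691.
Photons absorbed: 0.9691 × 4.688×10⁻⁴ = 4.543×10⁻⁴ mol.
Φ = 1.136×10⁻⁴ mol / 4.543×10⁻⁴ mol photons = 0.25.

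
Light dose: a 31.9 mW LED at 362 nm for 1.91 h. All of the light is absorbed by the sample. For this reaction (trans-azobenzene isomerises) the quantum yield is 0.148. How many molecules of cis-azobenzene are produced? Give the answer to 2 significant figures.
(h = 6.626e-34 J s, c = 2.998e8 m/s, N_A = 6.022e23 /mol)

Photon energy at 362 nm: hc/λ = (6.626e-34)(2.998e8)/(362e-9) = 5.487e-19 J.
Energy delivered: (31.9 mW)(6876 s) = 219.3 J.
Photons incident: 219.3 / 5.487e-19 = 3.997e20, i.e. 3.997e20/6.022e23 = 6.637e-4 mol.
Product: Φ × n_abs = 0.148 × 6.637e-4 = 9.823e-5 mol.
As a count: 9.823e-5 × 6.022e23 = 5.9e19.

5.9e19 molecules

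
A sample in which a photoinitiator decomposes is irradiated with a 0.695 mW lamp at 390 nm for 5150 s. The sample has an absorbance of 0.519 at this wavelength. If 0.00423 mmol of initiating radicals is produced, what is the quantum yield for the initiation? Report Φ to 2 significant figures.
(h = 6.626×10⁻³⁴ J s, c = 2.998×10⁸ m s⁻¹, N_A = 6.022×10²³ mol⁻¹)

Φ = 0.52

Product: 0.00423 mmol = 4.23×10⁻⁶ mol.
Photon energy at 390 nm: hc/λ = (6.626×10⁻³⁴)(2.998×10⁸)/(390×10⁻⁹) = 5.094×10⁻¹⁹ J.
Energy delivered: (0.695 mW)(5150 s) = 3.579 J.
Photons incident: 3.579 / 5.094×10⁻¹⁹ = 7.026×10¹⁸, i.e. 7.026×10¹⁸/6.022×10²³ = 1.167×10⁻⁵ mol.
Fraction absorbed: 1 − 10^(−0.519) = 0.6973.
Photons absorbed: 0.6973 × 1.167×10⁻⁵ = 8.137×10⁻⁶ mol.
Φ = 4.23×10⁻⁶ mol / 8.137×10⁻⁶ mol photons = 0.52.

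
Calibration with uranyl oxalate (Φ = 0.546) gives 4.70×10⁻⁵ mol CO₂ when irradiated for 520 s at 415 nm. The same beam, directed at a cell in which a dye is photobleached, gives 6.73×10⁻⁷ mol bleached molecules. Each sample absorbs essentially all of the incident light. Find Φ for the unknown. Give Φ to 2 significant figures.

Photons absorbed by the actinometer: 4.70×10⁻⁵ / 0.546 = 8.608×10⁻⁵ mol.
Φ(unknown) = 6.73×10⁻⁷ / 8.608×10⁻⁵ = 0.0078.

Φ = 0.0078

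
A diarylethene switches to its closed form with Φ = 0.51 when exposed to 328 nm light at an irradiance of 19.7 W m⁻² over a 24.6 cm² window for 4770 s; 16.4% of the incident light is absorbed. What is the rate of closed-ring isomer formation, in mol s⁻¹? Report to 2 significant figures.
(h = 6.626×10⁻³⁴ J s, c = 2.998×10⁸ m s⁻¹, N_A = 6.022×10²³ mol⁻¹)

1.1×10⁻⁸ mol s⁻¹

Photon energy at 328 nm: hc/λ = (6.626×10⁻³⁴)(2.998×10⁸)/(328×10⁻⁹) = 6.056×10⁻¹⁹ J.
Energy delivered: (19.7 W m⁻²)(24.6×10⁻⁴ m²)(4770 s) = 231.2 J.
Photons incident: 231.2 / 6.056×10⁻¹⁹ = 3.818×10²⁰, i.e. 3.818×10²⁰/6.022×10²³ = 6.340×10⁻⁴ mol.
Photons absorbed: 0.164 × 6.340×10⁻⁴ = 1.040×10⁻⁴ mol.
Product formed: 0.51 × 1.040×10⁻⁴ = 5.304×10⁻⁵ mol.
Rate: 5.304×10⁻⁵ / 4770 s = 1.1×10⁻⁸ mol s⁻¹.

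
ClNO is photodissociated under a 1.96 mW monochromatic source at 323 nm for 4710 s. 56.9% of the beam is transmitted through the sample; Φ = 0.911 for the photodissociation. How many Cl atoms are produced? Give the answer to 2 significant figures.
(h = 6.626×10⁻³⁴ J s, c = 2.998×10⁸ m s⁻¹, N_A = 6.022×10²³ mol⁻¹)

Photon energy at 323 nm: hc/λ = (6.626×10⁻³⁴)(2.998×10⁸)/(323×10⁻⁹) = 6.150×10⁻¹⁹ J.
Energy delivered: (1.96 mW)(4710 s) = 9.232 J.
Photons incident: 9.232 / 6.150×10⁻¹⁹ = 1.501×10¹⁹, i.e. 1.501×10¹⁹/6.022×10²³ = 2.493×10⁻⁵ mol.
Fraction absorbed: 1 − 56.9/100 = 0.4310.
Photons absorbed: 0.4310 × 2.493×10⁻⁵ = 1.074×10⁻⁵ mol.
Product: Φ × n_abs = 0.911 × 1.074×10⁻⁵ = 9.784×10⁻⁶ mol.
As a count: 9.784×10⁻⁶ × 6.022×10²³ = 5.9×10¹⁸.

5.9×10¹⁸ atoms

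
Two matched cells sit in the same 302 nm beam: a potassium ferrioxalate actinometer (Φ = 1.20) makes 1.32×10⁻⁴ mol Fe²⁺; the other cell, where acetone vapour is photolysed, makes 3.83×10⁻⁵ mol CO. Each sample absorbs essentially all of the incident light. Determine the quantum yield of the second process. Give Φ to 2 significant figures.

Photons absorbed by the actinometer: 1.32×10⁻⁴ / 1.20 = 1.100×10⁻⁴ mol.
Φ(unknown) = 3.83×10⁻⁵ / 1.100×10⁻⁴ = 0.35.

Φ = 0.35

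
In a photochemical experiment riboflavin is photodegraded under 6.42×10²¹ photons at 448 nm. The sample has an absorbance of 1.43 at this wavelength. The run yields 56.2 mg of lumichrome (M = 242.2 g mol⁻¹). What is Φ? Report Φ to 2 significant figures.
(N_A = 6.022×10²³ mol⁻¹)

Product: 56.2 mg / 242.2 g mol⁻¹ = 2.320×10⁻⁴ mol.
Moles of photons: 6.42×10²¹ / 6.022×10²³ = 0.01066 mol.
Fraction absorbed: 1 − 10^(−1.43) = 0.9628.
Photons absorbed: 0.9628 × 0.01066 = 0.01026 mol.
Φ = 2.320×10⁻⁴ mol / 0.01026 mol photons = 0.023.

Φ = 0.023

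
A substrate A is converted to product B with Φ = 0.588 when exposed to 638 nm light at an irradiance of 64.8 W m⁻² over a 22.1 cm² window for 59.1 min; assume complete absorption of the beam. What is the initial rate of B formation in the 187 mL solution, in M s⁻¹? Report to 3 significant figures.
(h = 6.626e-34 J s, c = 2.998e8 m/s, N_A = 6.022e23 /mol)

2.40e-6 M s⁻¹

Photon energy at 638 nm: hc/λ = (6.626e-34)(2.998e8)/(638e-9) = 3.114e-19 J.
Energy delivered: (64.8 W m⁻²)(22.1e-4 m²)(3546 s) = 507.8 J.
Photons incident: 507.8 / 3.114e-19 = 1.631e21, i.e. 1.631e21/6.022e23 = 0.002708 mol.
Product formed: 0.588 × 0.002708 = 0.001592 mol.
Rate: 0.001592 mol / (3546 s × 0.187 L) = 2.40e-6 M s⁻¹.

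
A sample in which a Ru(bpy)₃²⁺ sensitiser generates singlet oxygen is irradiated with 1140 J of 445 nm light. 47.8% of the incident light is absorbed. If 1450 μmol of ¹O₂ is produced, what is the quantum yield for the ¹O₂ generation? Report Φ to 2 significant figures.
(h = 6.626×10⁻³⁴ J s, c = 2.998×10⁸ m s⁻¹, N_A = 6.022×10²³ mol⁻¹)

Product: 1450 μmol = 0.00145 mol.
Photon energy at 445 nm: hc/λ = (6.626×10⁻³⁴)(2.998×10⁸)/(445×10⁻⁹) = 4.464×10⁻¹⁹ J.
Photons incident: 1140 / 4.464×10⁻¹⁹ = 2.554×10²¹, i.e. 2.554×10²¹/6.022×10²³ = 0.004241 mol.
Photons absorbed: 0.478 × 0.004241 = 0.002027 mol.
Φ = 0.00145 mol / 0.002027 mol photons = 0.72.

Φ = 0.72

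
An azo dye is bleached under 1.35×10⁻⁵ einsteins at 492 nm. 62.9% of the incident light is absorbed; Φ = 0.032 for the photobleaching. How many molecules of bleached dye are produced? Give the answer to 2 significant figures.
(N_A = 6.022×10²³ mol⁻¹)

1.6×10¹⁷ molecules

Photons absorbed: 0.629 × 1.35×10⁻⁵ = 8.492×10⁻⁶ mol.
Product: Φ × n_abs = 0.032 × 8.492×10⁻⁶ = 2.717×10⁻⁷ mol.
As a count: 2.717×10⁻⁷ × 6.022×10²³ = 1.6×10¹⁷.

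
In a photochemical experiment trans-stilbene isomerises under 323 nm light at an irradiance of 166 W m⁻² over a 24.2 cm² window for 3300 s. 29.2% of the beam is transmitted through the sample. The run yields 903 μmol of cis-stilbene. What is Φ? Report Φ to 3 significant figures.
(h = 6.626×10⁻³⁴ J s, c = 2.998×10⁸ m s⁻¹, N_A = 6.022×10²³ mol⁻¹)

Product: 903 μmol = 9.03×10⁻⁴ mol.
Photon energy at 323 nm: hc/λ = (6.626×10⁻³⁴)(2.998×10⁸)/(323×10⁻⁹) = 6.150×10⁻¹⁹ J.
Energy delivered: (166 W m⁻²)(24.2×10⁻⁴ m²)(3300 s) = 1326 J.
Photons incident: 1326 / 6.150×10⁻¹⁹ = 2.156×10²¹, i.e. 2.156×10²¹/6.022×10²³ = 0.003580 mol.
Fraction absorbed: 1 − 29.2/100 = 0.7080.
Photons absorbed: 0.7080 × 0.003580 = 0.002535 mol.
Φ = 9.03×10⁻⁴ mol / 0.002535 mol photons = 0.356.

Φ = 0.356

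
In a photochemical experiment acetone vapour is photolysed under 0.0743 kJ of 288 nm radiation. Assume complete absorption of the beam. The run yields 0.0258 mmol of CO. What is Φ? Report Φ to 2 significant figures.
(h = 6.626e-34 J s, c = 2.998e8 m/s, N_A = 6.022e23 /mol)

Product: 0.0258 mmol = 2.58e-5 mol.
Photon energy at 288 nm: hc/λ = (6.626e-34)(2.998e8)/(288e-9) = 6.897e-19 J.
Incident energy: 0.0743 kJ = 74.3 J.
Photons incident: 74.3 / 6.897e-19 = 1.077e20, i.e. 1.077e20/6.022e23 = 1.788e-4 mol.
Φ = 2.58e-5 mol / 1.788e-4 mol photons = 0.14.

Φ = 0.14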